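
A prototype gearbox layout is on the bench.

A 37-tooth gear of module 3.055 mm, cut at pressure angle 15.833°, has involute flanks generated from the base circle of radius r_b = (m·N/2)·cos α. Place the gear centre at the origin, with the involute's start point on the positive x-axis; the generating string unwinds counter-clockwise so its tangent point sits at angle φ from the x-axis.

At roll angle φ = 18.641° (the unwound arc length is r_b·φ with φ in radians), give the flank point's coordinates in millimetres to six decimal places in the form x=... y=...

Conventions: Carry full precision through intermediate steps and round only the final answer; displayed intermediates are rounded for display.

x=57.175299 y=0.617590

single-mesh involute tooth geometry (37T wheel at module 3.055)
pitch radius r_p = m·N/2 = 3.055·37/2 = 56.517500
base radius r_b = r_p·cos α = 56.517500·cos 15.833° = 54.373283
roll angle φ = 18.641° = 0.32534683 rad
x = r_b·(cos φ + φ·sin φ) = 57.175299
y = r_b·(sin φ − φ·cos φ) = 0.617590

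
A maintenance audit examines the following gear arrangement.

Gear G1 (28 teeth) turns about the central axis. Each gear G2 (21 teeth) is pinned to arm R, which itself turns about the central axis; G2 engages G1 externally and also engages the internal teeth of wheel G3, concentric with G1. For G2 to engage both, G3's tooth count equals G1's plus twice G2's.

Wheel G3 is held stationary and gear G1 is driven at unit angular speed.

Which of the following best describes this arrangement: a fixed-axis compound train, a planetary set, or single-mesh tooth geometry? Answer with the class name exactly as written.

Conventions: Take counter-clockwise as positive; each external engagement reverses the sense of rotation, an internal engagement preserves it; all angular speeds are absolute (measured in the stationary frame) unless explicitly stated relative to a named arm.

planetary set

recognized (axles ride arm R): planetary set, 28/21/70 teeth
classification: planetary set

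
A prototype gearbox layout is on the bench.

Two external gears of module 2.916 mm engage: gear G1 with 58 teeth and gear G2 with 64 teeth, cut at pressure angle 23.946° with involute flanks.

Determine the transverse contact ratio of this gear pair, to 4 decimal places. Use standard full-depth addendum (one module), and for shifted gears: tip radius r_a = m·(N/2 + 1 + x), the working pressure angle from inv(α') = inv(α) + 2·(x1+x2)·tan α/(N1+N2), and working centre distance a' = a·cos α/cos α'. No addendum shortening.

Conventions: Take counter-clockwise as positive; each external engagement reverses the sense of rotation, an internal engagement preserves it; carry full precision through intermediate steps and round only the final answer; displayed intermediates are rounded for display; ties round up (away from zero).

1.5964

class = single-mesh tooth geometry [involute pair 58T × 64T, m = 2.916]
base radii: r_b1 = 77.285441, r_b2 = 85.280486
tip radii: r_a1 = 87.480000, r_a2 = 96.228000
no profile shift: α' = α, a' = a
action lengths: √(r_a1²−r_b1²) = 40.984278, √(r_a2²−r_b2²) = 44.576526
base pitch p_b = π·m·cos α = 8.372392
CR = (40.984278 + 44.576526 − 177.876000·sin 23.94600°)/8.372392 = 1.596354
contact ratio ≈ 1.5964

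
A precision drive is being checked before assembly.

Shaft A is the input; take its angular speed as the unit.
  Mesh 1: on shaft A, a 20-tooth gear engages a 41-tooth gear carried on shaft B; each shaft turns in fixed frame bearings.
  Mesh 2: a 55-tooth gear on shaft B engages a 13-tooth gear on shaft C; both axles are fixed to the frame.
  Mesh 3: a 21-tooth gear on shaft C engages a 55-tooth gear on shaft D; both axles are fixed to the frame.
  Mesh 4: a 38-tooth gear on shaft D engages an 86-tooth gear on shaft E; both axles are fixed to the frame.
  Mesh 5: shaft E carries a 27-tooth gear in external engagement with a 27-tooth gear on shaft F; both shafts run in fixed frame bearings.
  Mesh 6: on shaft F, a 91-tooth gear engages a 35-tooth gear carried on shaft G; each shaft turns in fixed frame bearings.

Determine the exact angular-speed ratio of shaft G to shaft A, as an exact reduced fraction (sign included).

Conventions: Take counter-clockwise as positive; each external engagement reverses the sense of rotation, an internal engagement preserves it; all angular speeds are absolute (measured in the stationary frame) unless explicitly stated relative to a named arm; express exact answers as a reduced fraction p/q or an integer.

class = fixed-axis compound train [6 meshes; 6 ratios multiply, 6 sense flips]
mesh 1 [20T→41T]: running ratio 20/41, sense −
mesh 2 [55T→13T]: running ratio 1100/533, sense +
mesh 3 [21T→55T]: running ratio 420/533, sense −
mesh 4 [38T→86T]: running ratio 7980/22919, sense +
mesh 5 [27T→27T]: running ratio 7980/22919, sense −
mesh 6 [91T→35T]: running ratio 1596/1763, sense +
ω_out/ω_in = 1596/1763

1596/1763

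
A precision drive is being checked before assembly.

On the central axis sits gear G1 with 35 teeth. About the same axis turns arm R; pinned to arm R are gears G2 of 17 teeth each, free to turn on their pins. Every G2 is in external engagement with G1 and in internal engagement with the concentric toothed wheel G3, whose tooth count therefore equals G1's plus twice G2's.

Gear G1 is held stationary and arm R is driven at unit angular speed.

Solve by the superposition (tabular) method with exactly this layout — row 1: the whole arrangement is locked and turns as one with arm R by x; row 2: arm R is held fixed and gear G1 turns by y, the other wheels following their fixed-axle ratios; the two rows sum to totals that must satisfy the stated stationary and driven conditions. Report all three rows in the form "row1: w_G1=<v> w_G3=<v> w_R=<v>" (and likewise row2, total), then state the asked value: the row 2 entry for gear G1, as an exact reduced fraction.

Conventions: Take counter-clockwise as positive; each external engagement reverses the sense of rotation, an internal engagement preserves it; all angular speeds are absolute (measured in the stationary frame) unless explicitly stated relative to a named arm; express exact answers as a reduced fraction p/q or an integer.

topology: planetary set — G1 35T / G2 17T / G3 69T, arm = carrier (Willis)
row 1 (train locked, turned with arm): all members turn x
superposition row 2 [arm held]: sun y, ring −(35/69)·y, arm 0
boundary: total ω_sun = x + y = 0 and total ω_arm = x = 1  ⇒  y = -1, x = 1
row 2 ring = −(35/69)·(-1) = 35/69
totals (row 1 + row 2): sun 1 + (-1) = 0, ring 1 + 35/69 = 104/69, arm 1 + 0 = 1
asked cell (row2, sun) = -1

row1: w_G1=1 w_G3=1 w_R=1
row2: w_G1=-1 w_G3=35/69 w_R=0
total: w_G1=0 w_G3=104/69 w_R=1
asked value: -1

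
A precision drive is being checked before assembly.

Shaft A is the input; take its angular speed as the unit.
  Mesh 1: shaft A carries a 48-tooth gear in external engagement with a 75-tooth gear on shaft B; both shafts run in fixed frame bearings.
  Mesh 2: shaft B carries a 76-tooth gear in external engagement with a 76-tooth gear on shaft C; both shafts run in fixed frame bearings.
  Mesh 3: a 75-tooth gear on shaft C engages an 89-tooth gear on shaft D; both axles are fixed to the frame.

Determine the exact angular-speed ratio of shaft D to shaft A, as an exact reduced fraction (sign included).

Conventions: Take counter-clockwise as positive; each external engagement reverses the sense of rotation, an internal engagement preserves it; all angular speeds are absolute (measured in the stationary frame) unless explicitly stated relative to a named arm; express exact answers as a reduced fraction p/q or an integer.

-48/89

class = fixed-axis compound train [3 meshes; 3 ratios multiply, 3 sense flips]
mesh 1 [48T→75T]: running ratio 16/25, sense −
mesh 2 [76T→76T]: running ratio 16/25, sense +
mesh 3 [75T→89T]: running ratio 48/89, sense −
ω_out/ω_in = -48/89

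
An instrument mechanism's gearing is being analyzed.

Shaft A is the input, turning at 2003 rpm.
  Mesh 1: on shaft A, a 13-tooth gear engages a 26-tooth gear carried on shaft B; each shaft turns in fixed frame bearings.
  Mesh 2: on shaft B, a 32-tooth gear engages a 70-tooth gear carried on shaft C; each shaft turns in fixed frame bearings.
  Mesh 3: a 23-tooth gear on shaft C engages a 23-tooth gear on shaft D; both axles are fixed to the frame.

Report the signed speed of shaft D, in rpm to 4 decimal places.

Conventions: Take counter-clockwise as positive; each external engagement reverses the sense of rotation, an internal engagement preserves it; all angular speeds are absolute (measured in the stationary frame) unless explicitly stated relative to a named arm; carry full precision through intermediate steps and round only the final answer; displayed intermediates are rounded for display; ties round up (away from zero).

class = fixed-axis compound train [3 meshes; 3 ratios multiply, 3 sense flips]
mesh 1 [13T→26T]: ω = 2003.0000×13/26 = 1001.5000 rpm, sense flips to −
mesh 2 [32T→70T]: ω = 1001.5000×32/70 = 457.8286 rpm, sense flips to +
mesh 3 [23T→23T]: ω = 457.8286×23/23 = 457.8286 rpm, sense flips to −
signed output speed = -457.8286 rpm

-457.8286 rpm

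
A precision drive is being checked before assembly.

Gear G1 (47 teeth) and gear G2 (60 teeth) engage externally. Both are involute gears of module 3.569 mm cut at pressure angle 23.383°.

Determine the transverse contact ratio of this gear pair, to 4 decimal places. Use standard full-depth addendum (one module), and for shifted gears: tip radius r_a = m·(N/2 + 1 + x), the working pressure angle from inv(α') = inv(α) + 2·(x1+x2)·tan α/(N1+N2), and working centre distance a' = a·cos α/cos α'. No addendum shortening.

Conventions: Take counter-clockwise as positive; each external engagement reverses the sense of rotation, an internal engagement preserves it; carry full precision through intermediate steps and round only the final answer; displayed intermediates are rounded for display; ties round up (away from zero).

recognized (one external pair, fixed centres): single-mesh tooth geometry, m = 3.569, N1 = 47, N2 = 60
base radii: r_b1 = 76.983337, r_b2 = 98.276600
tip radii: r_a1 = 87.440500, r_a2 = 110.639000
no profile shift: α' = α, a' = a
action lengths: √(r_a1²−r_b1²) = 41.465732, √(r_a2²−r_b2²) = 50.820254
base pitch p_b = π·m·cos α = 10.291502
CR = (41.465732 + 50.820254 − 190.941500·sin 23.38300°)/10.291502 = 1.603845
contact ratio ≈ 1.6038

1.6038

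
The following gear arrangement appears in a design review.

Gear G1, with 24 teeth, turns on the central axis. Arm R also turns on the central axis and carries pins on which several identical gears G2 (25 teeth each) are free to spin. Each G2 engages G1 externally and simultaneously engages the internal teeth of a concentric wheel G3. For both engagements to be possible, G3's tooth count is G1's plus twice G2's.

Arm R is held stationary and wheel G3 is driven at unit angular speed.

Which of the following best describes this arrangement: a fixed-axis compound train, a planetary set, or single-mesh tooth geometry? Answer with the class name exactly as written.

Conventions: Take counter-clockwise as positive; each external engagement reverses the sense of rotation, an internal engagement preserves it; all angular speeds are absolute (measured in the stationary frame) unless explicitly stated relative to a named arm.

planetary set

recognized (axles ride arm R): planetary set, 24/25/74 teeth
classification: planetary set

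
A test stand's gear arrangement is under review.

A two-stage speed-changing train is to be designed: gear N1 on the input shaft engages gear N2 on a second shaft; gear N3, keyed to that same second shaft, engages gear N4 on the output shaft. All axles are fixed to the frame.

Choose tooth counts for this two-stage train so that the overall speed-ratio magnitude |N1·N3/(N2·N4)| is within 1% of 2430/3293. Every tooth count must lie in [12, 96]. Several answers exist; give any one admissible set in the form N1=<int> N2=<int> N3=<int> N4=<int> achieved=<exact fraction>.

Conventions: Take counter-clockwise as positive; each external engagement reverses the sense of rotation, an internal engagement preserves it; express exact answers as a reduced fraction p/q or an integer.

class = fixed-axis compound train [2-stage, 2430/3293 wanted]
target = 2430/3293 in lowest terms: an exact hit needs N1·N3 = k·2430 and N2·N4 = k·3293 for one integer k, every count in [12, 96]; additionally prefer no 1:1 stage (N1 ≠ N2, N3 ≠ N4)
k = 1: N1·N3 = 2430 = 27·90, N2·N4 = 3293 = 37·89
achieved = 27·90/(37·89) = 2430/3293; |achieved − target| = 0 ≤ 243/32930 ✓

N1=27 N2=37 N3=90 N4=89 achieved=2430/3293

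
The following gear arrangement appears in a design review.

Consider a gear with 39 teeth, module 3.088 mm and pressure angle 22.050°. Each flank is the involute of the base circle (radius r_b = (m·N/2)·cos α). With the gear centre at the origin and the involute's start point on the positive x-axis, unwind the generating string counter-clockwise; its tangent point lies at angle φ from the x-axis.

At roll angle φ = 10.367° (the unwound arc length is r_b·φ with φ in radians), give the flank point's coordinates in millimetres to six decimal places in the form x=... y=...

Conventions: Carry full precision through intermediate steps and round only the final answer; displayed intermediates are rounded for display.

x=56.717731 y=0.109843

recognized (one wheel, involute flank): single-mesh tooth geometry, m = 3.088, N = 39
pitch radius r_p = m·N/2 = 3.088·39/2 = 60.216000
base radius r_b = r_p·cos α = 60.216000·cos 22.050° = 55.811597
roll angle φ = 10.367° = 0.18093828 rad
x = r_b·(cos φ + φ·sin φ) = 56.717731
y = r_b·(sin φ − φ·cos φ) = 0.109843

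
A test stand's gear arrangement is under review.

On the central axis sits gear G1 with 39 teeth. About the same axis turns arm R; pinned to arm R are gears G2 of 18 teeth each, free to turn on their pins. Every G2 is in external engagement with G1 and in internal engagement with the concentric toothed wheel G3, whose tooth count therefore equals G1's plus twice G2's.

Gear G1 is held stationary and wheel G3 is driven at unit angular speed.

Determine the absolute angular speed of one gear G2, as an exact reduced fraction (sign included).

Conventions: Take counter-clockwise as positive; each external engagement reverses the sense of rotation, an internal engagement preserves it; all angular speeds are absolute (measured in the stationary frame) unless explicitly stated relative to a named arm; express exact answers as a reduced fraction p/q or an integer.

topology: planetary set — G1 39T / G2 18T / G3 75T, arm = carrier (Willis)
ring teeth: 39 + 2·18 = 75
39(ω_sun−ω_arm) = −75(ω_ring−ω_arm),  ω_sun = 0, ω_ring = 1
39(0−ω_arm) = −75(1−ω_arm)  ⇒  114·ω_arm = 75  ⇒  ω_arm = 25/38
sun–planet mesh: 39·(0−25/38) = −18·(ω_p−ω_arm)  ⇒  ω_p−ω_arm = 325/228
ω_p = 25/38 + 325/228 = 25/12
exact speed ratio = 25/12

25/12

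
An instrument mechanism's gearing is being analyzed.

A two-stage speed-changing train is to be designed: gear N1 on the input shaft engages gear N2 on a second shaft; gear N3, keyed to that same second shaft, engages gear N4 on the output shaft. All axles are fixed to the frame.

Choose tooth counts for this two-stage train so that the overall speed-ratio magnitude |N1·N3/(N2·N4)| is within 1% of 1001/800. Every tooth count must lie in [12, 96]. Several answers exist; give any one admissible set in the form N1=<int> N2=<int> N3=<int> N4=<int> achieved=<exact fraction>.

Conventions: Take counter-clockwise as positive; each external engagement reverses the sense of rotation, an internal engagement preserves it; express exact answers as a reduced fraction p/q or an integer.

N1=13 N2=16 N3=77 N4=50 achieved=1001/800

2-stage fixed-axis compound train for ratio 1001/800
target = 1001/800 in lowest terms: an exact hit needs N1·N3 = k·1001 and N2·N4 = k·800 for one integer k, every count in [12, 96]; additionally prefer no 1:1 stage (N1 ≠ N2, N3 ≠ N4)
k = 1: N1·N3 = 1001 = 13·77, N2·N4 = 800 = 16·50
achieved = 13·77/(16·50) = 1001/800; |achieved − target| = 0 ≤ 1001/80000 ✓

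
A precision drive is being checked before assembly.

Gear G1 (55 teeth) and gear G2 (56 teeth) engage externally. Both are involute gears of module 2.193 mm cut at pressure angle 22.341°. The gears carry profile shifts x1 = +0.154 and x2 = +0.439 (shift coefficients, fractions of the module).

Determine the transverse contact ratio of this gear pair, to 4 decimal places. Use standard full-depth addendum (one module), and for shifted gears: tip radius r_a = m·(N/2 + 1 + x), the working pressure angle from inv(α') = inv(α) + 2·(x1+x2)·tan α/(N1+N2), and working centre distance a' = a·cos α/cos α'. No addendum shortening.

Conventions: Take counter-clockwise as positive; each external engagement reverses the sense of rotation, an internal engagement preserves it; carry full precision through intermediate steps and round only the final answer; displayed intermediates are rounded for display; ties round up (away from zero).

recognized (one external pair, fixed centres): single-mesh tooth geometry, m = 2.193, N1 = 55, N2 = 56
base radii: r_b1 = 55.780695, r_b2 = 56.794890
tip radii: r_a1 = 62.838222, r_a2 = 64.559727
inv(α') = inv(22.341°) + 2·(+0.154+0.439)·tan α/(55+56) = 0.02543312  ⇒  α' = 23.73172°
a' = a·cos α / cos α' = 121.7115·cos 22.341°/cos 23.73172° = 122.974302
action lengths: √(r_a1²−r_b1²) = 28.933651, √(r_a2²−r_b2²) = 30.696887
base pitch p_b = π·m·cos α = 6.372372
CR = (28.933651 + 30.696887 − 122.974302·sin 23.73172°)/6.372372 = 1.591081
contact ratio ≈ 1.5911

1.5911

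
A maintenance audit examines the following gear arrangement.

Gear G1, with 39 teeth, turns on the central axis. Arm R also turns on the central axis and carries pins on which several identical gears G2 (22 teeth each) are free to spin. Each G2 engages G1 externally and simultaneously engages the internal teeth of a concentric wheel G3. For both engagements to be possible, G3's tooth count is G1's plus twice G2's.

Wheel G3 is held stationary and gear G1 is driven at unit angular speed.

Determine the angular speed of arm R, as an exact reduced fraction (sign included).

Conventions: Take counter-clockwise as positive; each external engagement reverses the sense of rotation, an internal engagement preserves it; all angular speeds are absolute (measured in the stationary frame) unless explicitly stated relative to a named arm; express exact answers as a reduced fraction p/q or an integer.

planetary set (39T centre, 22T on arm, 83T internal) — Willis relation
ring teeth: 39 + 2·22 = 83
39(ω_sun−ω_arm) = −83(ω_ring−ω_arm),  ω_ring = 0, ω_sun = 1
39(1−ω_arm) = −83(0−ω_arm)  ⇒  122·ω_arm = 39  ⇒  ω_arm = 39/122
exact speed ratio = 39/122

39/122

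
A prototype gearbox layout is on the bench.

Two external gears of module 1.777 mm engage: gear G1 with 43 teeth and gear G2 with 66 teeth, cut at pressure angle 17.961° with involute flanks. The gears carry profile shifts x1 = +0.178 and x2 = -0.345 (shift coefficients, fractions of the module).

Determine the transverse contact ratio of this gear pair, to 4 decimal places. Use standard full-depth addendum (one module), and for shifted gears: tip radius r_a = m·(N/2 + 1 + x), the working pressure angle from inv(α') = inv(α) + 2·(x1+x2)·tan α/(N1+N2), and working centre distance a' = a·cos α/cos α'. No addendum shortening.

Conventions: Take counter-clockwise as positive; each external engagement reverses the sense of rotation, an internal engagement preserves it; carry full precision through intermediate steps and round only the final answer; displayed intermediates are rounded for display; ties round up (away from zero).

1.9017

class = single-mesh tooth geometry [involute pair 43T × 66T, m = 1.777]
base radii: r_b1 = 36.343618, r_b2 = 55.783227
tip radii: r_a1 = 40.298806, r_a2 = 59.804935
inv(α') = inv(17.961°) + 2·(+0.178-0.345)·tan α/(43+66) = 0.00969542  ⇒  α' = 17.40099°
a' = a·cos α / cos α' = 96.8465·cos 17.961°/cos 17.40099° = 96.545222
action lengths: √(r_a1²−r_b1²) = 17.410779, √(r_a2²−r_b2²) = 21.560655
base pitch p_b = π·m·cos α = 5.310551
CR = (17.410779 + 21.560655 − 96.545222·sin 17.40099°)/5.310551 = 1.901663
contact ratio ≈ 1.9017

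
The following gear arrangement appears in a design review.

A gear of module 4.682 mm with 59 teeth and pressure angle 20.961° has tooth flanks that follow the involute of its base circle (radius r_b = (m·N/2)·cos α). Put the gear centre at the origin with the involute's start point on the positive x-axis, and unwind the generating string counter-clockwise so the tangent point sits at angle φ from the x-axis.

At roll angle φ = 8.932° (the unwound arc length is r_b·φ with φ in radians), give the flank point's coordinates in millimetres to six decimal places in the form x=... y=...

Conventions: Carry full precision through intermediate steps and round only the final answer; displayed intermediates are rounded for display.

recognized (one wheel, involute flank): single-mesh tooth geometry, m = 4.682, N = 59
pitch radius r_p = m·N/2 = 4.682·59/2 = 138.119000
base radius r_b = r_p·cos α = 138.119000·cos 20.961° = 128.978857
roll angle φ = 8.932° = 0.15589281 rad
x = r_b·(cos φ + φ·sin φ) = 130.536606
y = r_b·(sin φ − φ·cos φ) = 0.162487

x=130.536606 y=0.162487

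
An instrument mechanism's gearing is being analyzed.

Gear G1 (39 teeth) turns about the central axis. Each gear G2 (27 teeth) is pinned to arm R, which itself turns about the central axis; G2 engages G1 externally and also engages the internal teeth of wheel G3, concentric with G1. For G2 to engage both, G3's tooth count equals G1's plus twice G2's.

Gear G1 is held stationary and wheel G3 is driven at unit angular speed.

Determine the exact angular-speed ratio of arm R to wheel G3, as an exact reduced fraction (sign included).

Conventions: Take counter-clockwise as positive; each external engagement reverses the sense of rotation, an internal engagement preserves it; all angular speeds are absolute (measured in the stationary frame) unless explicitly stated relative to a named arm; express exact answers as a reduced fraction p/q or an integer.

class = planetary set [G3 = 39+2·27 = 93; Willis about the carrier]
ring teeth: 39 + 2·27 = 93
39(ω_sun−ω_arm) = −93(ω_ring−ω_arm),  ω_sun = 0, ω_ring = 1
39(0−ω_arm) = −93(1−ω_arm)  ⇒  132·ω_arm = 93  ⇒  ω_arm = 31/44
ω_out/ω_in = 31/44

31/44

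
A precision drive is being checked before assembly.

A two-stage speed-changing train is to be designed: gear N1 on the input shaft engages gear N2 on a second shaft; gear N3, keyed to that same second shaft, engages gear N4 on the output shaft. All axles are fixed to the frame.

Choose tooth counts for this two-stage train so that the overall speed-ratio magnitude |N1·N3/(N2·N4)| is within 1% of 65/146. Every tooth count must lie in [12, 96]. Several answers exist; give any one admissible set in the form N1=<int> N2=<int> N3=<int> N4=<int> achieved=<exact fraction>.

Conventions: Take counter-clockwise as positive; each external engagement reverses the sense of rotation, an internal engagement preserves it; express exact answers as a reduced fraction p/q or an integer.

topology: fixed-axis compound train — 2 stages, target 65/146
target = 65/146 in lowest terms: an exact hit needs N1·N3 = k·65 and N2·N4 = k·146 for one integer k, every count in [12, 96]; additionally prefer no 1:1 stage (N1 ≠ N2, N3 ≠ N4)
k = 1…5: no 1:1-free in-range split of k·65 and k·146 into factor pairs; take k = 6
k = 6: N1·N3 = 390 = 13·30, N2·N4 = 876 = 12·73
achieved = 13·30/(12·73) = 65/146; |achieved − target| = 0 ≤ 13/2920 ✓

N1=13 N2=12 N3=30 N4=73 achieved=65/146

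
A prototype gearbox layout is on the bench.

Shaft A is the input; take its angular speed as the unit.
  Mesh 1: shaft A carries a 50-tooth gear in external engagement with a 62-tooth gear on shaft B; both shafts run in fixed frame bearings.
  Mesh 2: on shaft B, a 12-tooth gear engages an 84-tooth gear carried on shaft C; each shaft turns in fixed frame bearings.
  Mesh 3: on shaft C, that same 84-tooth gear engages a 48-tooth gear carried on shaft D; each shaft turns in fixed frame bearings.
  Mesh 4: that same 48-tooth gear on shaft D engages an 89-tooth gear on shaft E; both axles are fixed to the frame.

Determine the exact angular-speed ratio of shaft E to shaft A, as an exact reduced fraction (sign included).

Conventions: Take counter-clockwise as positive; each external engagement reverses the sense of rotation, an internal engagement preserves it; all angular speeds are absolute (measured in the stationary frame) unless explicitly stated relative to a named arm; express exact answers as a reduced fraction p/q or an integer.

class = fixed-axis compound train [4 meshes; 4 ratios multiply, 4 sense flips]
mesh 1 [50T→62T]: running ratio 25/31, sense −
mesh 2 [12T→84T]: running ratio 25/217, sense +
mesh 3 [84T→48T]: running ratio 25/124, sense −
mesh 4 [48T→89T]: running ratio 300/2759, sense +
ω_out/ω_in = 300/2759

300/2759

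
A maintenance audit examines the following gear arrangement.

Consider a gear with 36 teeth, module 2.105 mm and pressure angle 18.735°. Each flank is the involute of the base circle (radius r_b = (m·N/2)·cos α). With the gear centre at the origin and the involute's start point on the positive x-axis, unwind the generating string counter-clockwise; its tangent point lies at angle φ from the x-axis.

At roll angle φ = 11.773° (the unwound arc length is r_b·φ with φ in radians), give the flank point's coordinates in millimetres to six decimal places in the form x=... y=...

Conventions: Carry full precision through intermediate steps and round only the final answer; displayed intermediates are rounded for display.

single-mesh involute tooth geometry (36T wheel at module 2.105)
pitch radius r_p = m·N/2 = 2.105·36/2 = 37.890000
base radius r_b = r_p·cos α = 37.890000·cos 18.735° = 35.882370
roll angle φ = 11.773° = 0.20547761 rad
x = r_b·(cos φ + φ·sin φ) = 36.631889
y = r_b·(sin φ − φ·cos φ) = 0.103328

x=36.631889 y=0.103328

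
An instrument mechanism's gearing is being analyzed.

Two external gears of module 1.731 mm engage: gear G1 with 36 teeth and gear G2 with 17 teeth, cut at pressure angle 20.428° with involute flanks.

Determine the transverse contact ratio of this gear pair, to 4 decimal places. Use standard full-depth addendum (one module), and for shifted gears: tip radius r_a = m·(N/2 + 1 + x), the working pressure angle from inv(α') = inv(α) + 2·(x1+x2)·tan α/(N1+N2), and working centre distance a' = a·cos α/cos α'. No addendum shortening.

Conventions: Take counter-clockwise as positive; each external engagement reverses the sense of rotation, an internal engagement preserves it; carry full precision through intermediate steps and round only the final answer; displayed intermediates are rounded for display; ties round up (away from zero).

single-mesh involute tooth geometry (36T engaging 17T at module 1.731)
base radii: r_b1 = 29.198521, r_b2 = 13.788191
tip radii: r_a1 = 32.889000, r_a2 = 16.444500
no profile shift: α' = α, a' = a
action lengths: √(r_a1²−r_b1²) = 15.137129, √(r_a2²−r_b2²) = 8.961439
base pitch p_b = π·m·cos α = 5.096103
CR = (15.137129 + 8.961439 − 45.871500·sin 20.42800°)/5.096103 = 1.587102
contact ratio ≈ 1.5871

1.5871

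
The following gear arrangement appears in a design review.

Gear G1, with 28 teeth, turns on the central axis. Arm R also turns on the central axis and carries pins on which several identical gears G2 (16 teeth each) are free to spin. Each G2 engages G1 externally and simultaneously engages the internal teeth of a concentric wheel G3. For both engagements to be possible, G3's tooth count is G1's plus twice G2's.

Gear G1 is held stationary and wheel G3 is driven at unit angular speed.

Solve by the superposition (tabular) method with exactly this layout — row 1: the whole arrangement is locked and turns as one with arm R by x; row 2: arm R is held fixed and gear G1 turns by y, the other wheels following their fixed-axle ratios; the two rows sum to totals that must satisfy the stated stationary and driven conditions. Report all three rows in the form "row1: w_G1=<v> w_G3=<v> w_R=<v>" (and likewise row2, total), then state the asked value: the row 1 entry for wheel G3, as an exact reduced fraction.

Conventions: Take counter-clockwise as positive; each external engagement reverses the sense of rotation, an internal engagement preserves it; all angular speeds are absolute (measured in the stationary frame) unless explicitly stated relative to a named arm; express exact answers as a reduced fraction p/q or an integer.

topology: planetary set — G1 28T / G2 16T / G3 60T, arm = carrier (Willis)
row 1 — lock + rotate with arm: ω_sun = ω_ring = ω_arm = x
row 2 — arm fixed, fixed-axis ratios: sun y, ring −(28/60)·y, arm 0
boundary: total ω_sun = x + y = 0 and total ω_ring = x − (28/60)·y = 1  ⇒  y = -15/22, x = 15/22
row 2 ring = −(28/60)·(-15/22) = 7/22
totals (row 1 + row 2): sun 15/22 + (-15/22) = 0, ring 15/22 + 7/22 = 1, arm 15/22 + 0 = 15/22
asked cell (row1, ring) = 15/22

row1: w_G1=15/22 w_G3=15/22 w_R=15/22
row2: w_G1=-15/22 w_G3=7/22 w_R=0
total: w_G1=0 w_G3=1 w_R=15/22
asked value: 15/22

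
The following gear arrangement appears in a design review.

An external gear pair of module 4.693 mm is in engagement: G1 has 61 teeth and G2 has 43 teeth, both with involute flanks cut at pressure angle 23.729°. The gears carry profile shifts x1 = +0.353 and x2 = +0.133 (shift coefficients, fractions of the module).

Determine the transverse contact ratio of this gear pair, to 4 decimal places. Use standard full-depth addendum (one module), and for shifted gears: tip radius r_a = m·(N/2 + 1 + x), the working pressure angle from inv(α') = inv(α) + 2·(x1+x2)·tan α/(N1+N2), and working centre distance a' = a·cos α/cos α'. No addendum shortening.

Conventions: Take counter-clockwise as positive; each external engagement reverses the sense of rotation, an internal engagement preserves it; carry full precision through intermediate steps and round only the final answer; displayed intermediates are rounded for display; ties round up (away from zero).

1.5384

class = single-mesh tooth geometry [involute pair 61T × 43T, m = 4.693]
base radii: r_b1 = 131.035602, r_b2 = 92.369359
tip radii: r_a1 = 149.486129, r_a2 = 106.216669
inv(α') = inv(23.729°) + 2·(+0.353+0.133)·tan α/(61+43) = 0.02953226  ⇒  α' = 24.88262°
a' = a·cos α / cos α' = 244.0360·cos 23.729°/cos 24.88262° = 246.265361
action lengths: √(r_a1²−r_b1²) = 71.942851, √(r_a2²−r_b2²) = 52.439321
base pitch p_b = π·m·cos α = 13.497065
CR = (71.942851 + 52.439321 − 246.265361·sin 24.88262°)/13.497065 = 1.538363
contact ratio ≈ 1.5384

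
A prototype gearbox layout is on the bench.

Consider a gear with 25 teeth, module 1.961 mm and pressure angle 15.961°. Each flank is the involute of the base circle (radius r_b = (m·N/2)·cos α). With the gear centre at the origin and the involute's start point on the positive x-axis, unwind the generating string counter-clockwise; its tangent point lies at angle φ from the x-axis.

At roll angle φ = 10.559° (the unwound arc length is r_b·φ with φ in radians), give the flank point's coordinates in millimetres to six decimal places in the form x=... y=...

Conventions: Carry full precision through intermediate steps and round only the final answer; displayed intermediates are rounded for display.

x=23.964336 y=0.049002

recognized (one wheel, involute flank): single-mesh tooth geometry, m = 1.961, N = 25
pitch radius r_p = m·N/2 = 1.961·25/2 = 24.512500
base radius r_b = r_p·cos α = 24.512500·cos 15.961° = 23.567521
roll angle φ = 10.559° = 0.18428932 rad
x = r_b·(cos φ + φ·sin φ) = 23.964336
y = r_b·(sin φ − φ·cos φ) = 0.049002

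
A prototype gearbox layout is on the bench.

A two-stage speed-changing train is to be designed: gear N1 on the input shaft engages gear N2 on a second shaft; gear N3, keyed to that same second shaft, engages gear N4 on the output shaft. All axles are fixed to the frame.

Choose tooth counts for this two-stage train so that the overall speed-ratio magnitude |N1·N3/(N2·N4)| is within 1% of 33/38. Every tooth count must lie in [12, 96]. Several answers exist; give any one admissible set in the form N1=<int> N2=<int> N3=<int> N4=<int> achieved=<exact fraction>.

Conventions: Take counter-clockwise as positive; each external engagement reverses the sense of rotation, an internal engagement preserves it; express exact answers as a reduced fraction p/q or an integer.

class = fixed-axis compound train [2-stage, 33/38 wanted]
target = 33/38 in lowest terms: an exact hit needs N1·N3 = k·33 and N2·N4 = k·38 for one integer k, every count in [12, 96]; additionally prefer no 1:1 stage (N1 ≠ N2, N3 ≠ N4)
k = 1…7: no 1:1-free in-range split of k·33 and k·38 into factor pairs; take k = 8
k = 8: N1·N3 = 264 = 12·22, N2·N4 = 304 = 16·19
achieved = 12·22/(16·19) = 33/38; |achieved − target| = 0 ≤ 33/3800 ✓

N1=12 N2=16 N3=22 N4=19 achieved=33/38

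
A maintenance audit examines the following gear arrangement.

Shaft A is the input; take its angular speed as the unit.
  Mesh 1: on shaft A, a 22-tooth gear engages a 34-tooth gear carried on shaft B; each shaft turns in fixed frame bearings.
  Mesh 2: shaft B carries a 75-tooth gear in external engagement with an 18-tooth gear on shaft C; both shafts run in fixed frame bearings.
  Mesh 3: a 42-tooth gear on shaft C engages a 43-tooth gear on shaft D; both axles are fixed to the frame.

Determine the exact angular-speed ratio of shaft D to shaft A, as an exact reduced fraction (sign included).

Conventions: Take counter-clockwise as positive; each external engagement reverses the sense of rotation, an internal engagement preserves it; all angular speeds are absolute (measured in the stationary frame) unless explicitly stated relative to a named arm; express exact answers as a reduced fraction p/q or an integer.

class = fixed-axis compound train [3 meshes; 3 ratios multiply, 3 sense flips]
mesh 1 [22T→34T]: running ratio 11/17, sense −
mesh 2 [75T→18T]: running ratio 275/102, sense +
mesh 3 [42T→43T]: running ratio 1925/731, sense −
ω_out/ω_in = -1925/731

-1925/731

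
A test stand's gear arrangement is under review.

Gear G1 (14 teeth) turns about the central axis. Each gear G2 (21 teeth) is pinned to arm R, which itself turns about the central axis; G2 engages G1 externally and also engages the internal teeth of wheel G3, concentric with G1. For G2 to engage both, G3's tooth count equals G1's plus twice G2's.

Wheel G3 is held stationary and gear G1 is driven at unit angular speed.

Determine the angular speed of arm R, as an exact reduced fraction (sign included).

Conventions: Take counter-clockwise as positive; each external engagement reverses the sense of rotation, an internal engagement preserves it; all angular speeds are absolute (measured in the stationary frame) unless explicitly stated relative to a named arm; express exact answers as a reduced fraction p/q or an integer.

recognized (axles ride arm R): planetary set, 14/21/56 teeth
ring teeth: 14 + 2·21 = 56
14(ω_sun−ω_arm) = −56(ω_ring−ω_arm),  ω_ring = 0, ω_sun = 1
14(1−ω_arm) = −56(0−ω_arm)  ⇒  70·ω_arm = 14  ⇒  ω_arm = 1/5
exact speed ratio = 1/5

1/5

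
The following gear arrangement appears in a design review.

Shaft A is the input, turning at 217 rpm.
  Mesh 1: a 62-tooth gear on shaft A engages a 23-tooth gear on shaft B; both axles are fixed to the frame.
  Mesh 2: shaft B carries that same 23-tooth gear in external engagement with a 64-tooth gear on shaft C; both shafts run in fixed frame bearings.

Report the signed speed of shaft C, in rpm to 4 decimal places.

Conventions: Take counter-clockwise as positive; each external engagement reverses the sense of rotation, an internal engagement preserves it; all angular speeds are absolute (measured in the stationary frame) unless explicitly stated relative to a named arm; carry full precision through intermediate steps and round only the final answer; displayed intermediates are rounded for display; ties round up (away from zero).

+210.2188 rpm

2-mesh fixed-axis compound train (all bearings frame-fixed)
mesh 1 [62T→23T]: ω = 217.0000×62/23 = 584.9565 rpm, sense flips to −
mesh 2 [23T→64T]: ω = 584.9565×23/64 = 210.2188 rpm, sense flips to +
signed output speed = +210.2188 rpm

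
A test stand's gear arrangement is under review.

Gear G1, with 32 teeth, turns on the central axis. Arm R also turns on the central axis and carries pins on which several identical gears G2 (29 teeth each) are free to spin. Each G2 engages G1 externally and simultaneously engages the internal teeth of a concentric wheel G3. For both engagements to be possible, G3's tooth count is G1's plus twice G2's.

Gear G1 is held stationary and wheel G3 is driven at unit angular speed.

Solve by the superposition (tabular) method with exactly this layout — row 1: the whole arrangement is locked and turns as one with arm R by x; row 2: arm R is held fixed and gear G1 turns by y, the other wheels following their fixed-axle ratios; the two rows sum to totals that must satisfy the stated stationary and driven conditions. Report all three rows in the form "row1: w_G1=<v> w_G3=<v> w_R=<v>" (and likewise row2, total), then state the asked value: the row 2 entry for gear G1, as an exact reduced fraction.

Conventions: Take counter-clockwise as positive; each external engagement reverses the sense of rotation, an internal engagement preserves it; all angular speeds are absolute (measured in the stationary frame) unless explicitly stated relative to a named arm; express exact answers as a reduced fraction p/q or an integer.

row1: w_G1=45/61 w_G3=45/61 w_R=45/61
row2: w_G1=-45/61 w_G3=16/61 w_R=0
total: w_G1=0 w_G3=1 w_R=45/61
asked value: -45/61

planetary set (32T centre, 29T on arm, 90T internal) — Willis relation
row 1: whole set turns with the arm by x
superposition row 2 [arm held]: sun y, ring −(32/90)·y, arm 0
boundary: total ω_sun = x + y = 0 and total ω_ring = x − (32/90)·y = 1  ⇒  y = -45/61, x = 45/61
row 2 ring = −(32/90)·(-45/61) = 16/61
totals (row 1 + row 2): sun 45/61 + (-45/61) = 0, ring 45/61 + 16/61 = 1, arm 45/61 + 0 = 45/61
asked cell (row2, sun) = -45/61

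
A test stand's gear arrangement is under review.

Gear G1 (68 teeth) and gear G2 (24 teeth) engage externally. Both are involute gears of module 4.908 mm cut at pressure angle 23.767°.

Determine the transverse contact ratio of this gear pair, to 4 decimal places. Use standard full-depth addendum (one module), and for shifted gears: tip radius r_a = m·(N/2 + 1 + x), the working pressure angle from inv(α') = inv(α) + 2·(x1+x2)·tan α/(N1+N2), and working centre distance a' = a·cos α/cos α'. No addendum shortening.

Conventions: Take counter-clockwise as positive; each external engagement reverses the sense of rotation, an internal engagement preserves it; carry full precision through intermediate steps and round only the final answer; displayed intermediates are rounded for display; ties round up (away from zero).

1.5447

class = single-mesh tooth geometry [involute pair 68T × 24T, m = 4.908]
base radii: r_b1 = 152.719910, r_b2 = 53.901145
tip radii: r_a1 = 171.780000, r_a2 = 63.804000
no profile shift: α' = α, a' = a
action lengths: √(r_a1²−r_b1²) = 78.644756, √(r_a2²−r_b2²) = 34.141134
base pitch p_b = π·m·cos α = 14.111287
CR = (78.644756 + 34.141134 − 225.768000·sin 23.76700°)/14.111287 = 1.544669
contact ratio ≈ 1.5447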